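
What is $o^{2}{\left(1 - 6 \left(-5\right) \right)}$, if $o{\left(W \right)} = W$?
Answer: $961$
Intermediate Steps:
$o^{2}{\left(1 - 6 \left(-5\right) \right)} = \left(1 - 6 \left(-5\right)\right)^{2} = \left(1 - -30\right)^{2} = \left(1 + 30\right)^{2} = 31^{2} = 961$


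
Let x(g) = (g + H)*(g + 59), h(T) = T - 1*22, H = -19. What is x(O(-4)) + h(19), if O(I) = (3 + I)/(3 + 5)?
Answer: -72255/64 ≈ -1129.0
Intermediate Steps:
h(T) = -22 + T (h(T) = T - 22 = -22 + T)
O(I) = 3/8 + I/8 (O(I) = (3 + I)/8 = (3 + I)*(1/8) = 3/8 + I/8)
x(g) = (-19 + g)*(59 + g) (x(g) = (g - 19)*(g + 59) = (-19 + g)*(59 + g))
x(O(-4)) + h(19) = (-1121 + (3/8 + (1/8)*(-4))**2 + 40*(3/8 + (1/8)*(-4))) + (-22 + 19) = (-1121 + (3/8 - 1/2)**2 + 40*(3/8 - 1/2)) - 3 = (-1121 + (-1/8)**2 + 40*(-1/8)) - 3 = (-1121 + 1/64 - 5) - 3 = -72063/64 - 3 = -72255/64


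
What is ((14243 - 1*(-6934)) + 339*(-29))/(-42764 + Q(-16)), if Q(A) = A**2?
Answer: -5673/21254 ≈ -0.26691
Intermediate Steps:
((14243 - 1*(-6934)) + 339*(-29))/(-42764 + Q(-16)) = ((14243 - 1*(-6934)) + 339*(-29))/(-42764 + (-16)**2) = ((14243 + 6934) - 9831)/(-42764 + 256) = (21177 - 9831)/(-42508) = 11346*(-1/42508) = -5673/21254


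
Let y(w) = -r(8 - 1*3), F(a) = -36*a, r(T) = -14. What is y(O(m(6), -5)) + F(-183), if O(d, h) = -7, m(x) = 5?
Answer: 6602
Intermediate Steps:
y(w) = 14 (y(w) = -1*(-14) = 14)
y(O(m(6), -5)) + F(-183) = 14 - 36*(-183) = 14 + 6588 = 6602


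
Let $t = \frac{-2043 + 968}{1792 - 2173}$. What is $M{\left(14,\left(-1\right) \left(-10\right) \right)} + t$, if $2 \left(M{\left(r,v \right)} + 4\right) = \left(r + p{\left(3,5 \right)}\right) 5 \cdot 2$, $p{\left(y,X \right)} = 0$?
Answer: $\frac{26221}{381} \approx 68.822$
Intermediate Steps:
$M{\left(r,v \right)} = -4 + 5 r$ ($M{\left(r,v \right)} = -4 + \frac{\left(r + 0\right) 5 \cdot 2}{2} = -4 + \frac{r 10}{2} = -4 + \frac{10 r}{2} = -4 + 5 r$)
$t = \frac{1075}{381}$ ($t = - \frac{1075}{-381} = \left(-1075\right) \left(- \frac{1}{381}\right) = \frac{1075}{381} \approx 2.8215$)
$M{\left(14,\left(-1\right) \left(-10\right) \right)} + t = \left(-4 + 5 \cdot 14\right) + \frac{1075}{381} = \left(-4 + 70\right) + \frac{1075}{381} = 66 + \frac{1075}{381} = \frac{26221}{381}$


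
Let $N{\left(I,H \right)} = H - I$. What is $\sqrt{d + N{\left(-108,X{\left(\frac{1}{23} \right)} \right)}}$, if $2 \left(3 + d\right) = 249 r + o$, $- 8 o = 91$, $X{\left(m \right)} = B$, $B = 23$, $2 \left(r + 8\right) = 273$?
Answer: $\frac{\sqrt{257929}}{4} \approx 126.97$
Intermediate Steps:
$r = \frac{257}{2}$ ($r = -8 + \frac{1}{2} \cdot 273 = -8 + \frac{273}{2} = \frac{257}{2} \approx 128.5$)
$X{\left(m \right)} = 23$
$o = - \frac{91}{8}$ ($o = \left(- \frac{1}{8}\right) 91 = - \frac{91}{8} \approx -11.375$)
$d = \frac{255833}{16}$ ($d = -3 + \frac{249 \cdot \frac{257}{2} - \frac{91}{8}}{2} = -3 + \frac{\frac{63993}{2} - \frac{91}{8}}{2} = -3 + \frac{1}{2} \cdot \frac{255881}{8} = -3 + \frac{255881}{16} = \frac{255833}{16} \approx 15990.0$)
$\sqrt{d + N{\left(-108,X{\left(\frac{1}{23} \right)} \right)}} = \sqrt{\frac{255833}{16} + \left(23 - -108\right)} = \sqrt{\frac{255833}{16} + \left(23 + 108\right)} = \sqrt{\frac{255833}{16} + 131} = \sqrt{\frac{257929}{16}} = \frac{\sqrt{257929}}{4}$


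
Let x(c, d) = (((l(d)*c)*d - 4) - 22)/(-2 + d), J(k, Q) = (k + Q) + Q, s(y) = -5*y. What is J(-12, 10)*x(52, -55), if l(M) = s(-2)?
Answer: 76336/19 ≈ 4017.7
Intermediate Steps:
l(M) = 10 (l(M) = -5*(-2) = 10)
J(k, Q) = k + 2*Q (J(k, Q) = (Q + k) + Q = k + 2*Q)
x(c, d) = (-26 + 10*c*d)/(-2 + d) (x(c, d) = (((10*c)*d - 4) - 22)/(-2 + d) = ((10*c*d - 4) - 22)/(-2 + d) = ((-4 + 10*c*d) - 22)/(-2 + d) = (-26 + 10*c*d)/(-2 + d))
J(-12, 10)*x(52, -55) = (-12 + 2*10)*(2*(-13 + 5*52*(-55))/(-2 - 55)) = (-12 + 20)*(2*(-13 - 14300)/(-57)) = 8*(2*(-1/57)*(-14313)) = 8*(9542/19) = 76336/19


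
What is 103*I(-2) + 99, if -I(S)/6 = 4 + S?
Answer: -1137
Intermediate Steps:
I(S) = -24 - 6*S (I(S) = -6*(4 + S) = -24 - 6*S)
103*I(-2) + 99 = 103*(-24 - 6*(-2)) + 99 = 103*(-24 + 12) + 99 = 103*(-12) + 99 = -1236 + 99 = -1137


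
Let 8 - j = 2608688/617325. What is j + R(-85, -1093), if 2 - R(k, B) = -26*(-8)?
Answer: -124839038/617325 ≈ -202.23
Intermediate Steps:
R(k, B) = -206 (R(k, B) = 2 - (-26)*(-8) = 2 - 1*208 = 2 - 208 = -206)
j = 2329912/617325 (j = 8 - 2608688/617325 = 2329912/617325 ≈ 3.7742)
j + R(-85, -1093) = 2329912/617325 - 206 = -124839038/617325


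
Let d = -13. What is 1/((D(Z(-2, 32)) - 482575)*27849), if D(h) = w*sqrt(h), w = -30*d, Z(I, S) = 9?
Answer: -1/13406647845 ≈ -7.4590e-11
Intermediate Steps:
w = 390 (w = -30*(-13) = 390)
D(h) = 390*sqrt(h)
1/((D(Z(-2, 32)) - 482575)*27849) = 1/(390*sqrt(9) - 482575*27849) = (1/27849)/(390*3 - 482575) = (1/27849)/(1170 - 482575) = (1/27849)/(-481405) = -1/481405*1/27849 = -1/13406647845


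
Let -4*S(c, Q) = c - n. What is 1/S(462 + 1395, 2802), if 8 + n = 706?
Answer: -4/1159 ≈ -0.0034513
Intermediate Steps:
n = 698 (n = -8 + 706 = 698)
S(c, Q) = 349/2 - c/4 (S(c, Q) = -(c - 1*698)/4 = -(c - 698)/4 = -(-698 + c)/4 = 349/2 - c/4)
1/S(462 + 1395, 2802) = 1/(349/2 - (462 + 1395)/4) = 1/(349/2 - ¼*1857) = 1/(349/2 - 1857/4) = 1/(-1159/4) = -4/1159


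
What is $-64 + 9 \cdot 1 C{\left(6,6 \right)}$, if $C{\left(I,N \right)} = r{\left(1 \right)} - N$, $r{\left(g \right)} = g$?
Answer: $-109$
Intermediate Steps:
$C{\left(I,N \right)} = 1 - N$
$-64 + 9 \cdot 1 C{\left(6,6 \right)} = -64 + 9 \cdot 1 \left(1 - 6\right) = -64 + 9 \left(1 - 6\right) = -64 + 9 \left(-5\right) = -64 - 45 = -109$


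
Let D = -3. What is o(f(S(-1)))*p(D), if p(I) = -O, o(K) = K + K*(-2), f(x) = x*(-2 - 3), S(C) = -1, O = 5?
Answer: 25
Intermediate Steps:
f(x) = -5*x (f(x) = x*(-5) = -5*x)
o(K) = -K (o(K) = K - 2*K = -K)
p(I) = -5 (p(I) = -1*5 = -5)
o(f(S(-1)))*p(D) = -(-5)*(-1)*(-5) = -1*5*(-5) = -5*(-5) = 25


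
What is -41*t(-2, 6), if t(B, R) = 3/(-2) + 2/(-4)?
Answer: 82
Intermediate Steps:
t(B, R) = -2 (t(B, R) = 3*(-1/2) + 2*(-1/4) = -3/2 - 1/2 = -2)
-41*t(-2, 6) = -41*(-2) = 82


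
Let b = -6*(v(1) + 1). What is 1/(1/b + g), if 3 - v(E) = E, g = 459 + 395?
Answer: 18/15371 ≈ 0.0011710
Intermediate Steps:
g = 854
v(E) = 3 - E
b = -18 (b = -6*((3 - 1*1) + 1) = -6*((3 - 1) + 1) = -6*(2 + 1) = -6*3 = -18)
1/(1/b + g) = 1/(1/(-18) + 854) = 1/(-1/18 + 854) = 1/(15371/18) = 18/15371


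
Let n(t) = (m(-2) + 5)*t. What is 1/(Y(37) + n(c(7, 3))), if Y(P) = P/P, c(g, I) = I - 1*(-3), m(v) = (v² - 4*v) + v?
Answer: 1/91 ≈ 0.010989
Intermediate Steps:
m(v) = v² - 3*v
c(g, I) = 3 + I (c(g, I) = I + 3 = 3 + I)
n(t) = 15*t (n(t) = (-2*(-3 - 2) + 5)*t = (-2*(-5) + 5)*t = (10 + 5)*t = 15*t)
Y(P) = 1
1/(Y(37) + n(c(7, 3))) = 1/(1 + 15*(3 + 3)) = 1/(1 + 15*6) = 1/(1 + 90) = 1/91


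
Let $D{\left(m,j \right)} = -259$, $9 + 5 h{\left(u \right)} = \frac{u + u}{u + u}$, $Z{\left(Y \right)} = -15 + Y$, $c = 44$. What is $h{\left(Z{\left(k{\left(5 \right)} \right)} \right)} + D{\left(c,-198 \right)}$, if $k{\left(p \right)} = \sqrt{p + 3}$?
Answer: $- \frac{1303}{5} \approx -260.6$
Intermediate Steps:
$k{\left(p \right)} = \sqrt{3 + p}$
$h{\left(u \right)} = - \frac{8}{5}$ ($h{\left(u \right)} = - \frac{9}{5} + \frac{\left(u + u\right) \frac{1}{u + u}}{5} = - \frac{9}{5} + \frac{2 u \frac{1}{2 u}}{5} = - \frac{9}{5} + \frac{1}{5} \cdot 1 = - \frac{9}{5} + \frac{1}{5} = - \frac{8}{5}$)
$h{\left(Z{\left(k{\left(5 \right)} \right)} \right)} + D{\left(c,-198 \right)} = - \frac{8}{5} - 259 = - \frac{1303}{5}$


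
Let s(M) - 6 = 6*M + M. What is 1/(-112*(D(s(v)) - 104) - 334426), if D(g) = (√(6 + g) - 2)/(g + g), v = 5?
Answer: -271292613/87566545873202 + 574*√47/43783272936601 ≈ -3.0980e-6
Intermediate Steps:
s(M) = 6 + 7*M (s(M) = 6 + (6*M + M) = 6 + 7*M)
D(g) = (-2 + √(6 + g))/(2*g) (D(g) = (-2 + √(6 + g))/((2*g)) = (-2 + √(6 + g))*(1/(2*g)) = (-2 + √(6 + g))/(2*g))
1/(-112*(D(s(v)) - 104) - 334426) = 1/(-112*((-2 + √(6 + (6 + 7*5)))/(2*(6 + 7*5)) - 104) - 334426) = 1/(-112*((-2 + √(6 + (6 + 35)))/(2*(6 + 35)) - 104) - 334426) = 1/(-112*((½)*(-2 + √(6 + 41))/41 - 104) - 334426) = 1/(-112*((½)*(1/41)*(-2 + √47) - 104) - 334426) = 1/(-112*((-1/41 + √47/82) - 104) - 334426) = 1/(-112*(-4265/41 + √47/82) - 334426) = 1/((477680/41 - 56*√47/41) - 334426) = 1/(-13233786/41 - 56*√47/41)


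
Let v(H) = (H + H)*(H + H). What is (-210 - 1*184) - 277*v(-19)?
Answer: -400382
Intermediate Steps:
v(H) = 4*H² (v(H) = (2*H)*(2*H) = 4*H²)
(-210 - 1*184) - 277*v(-19) = (-210 - 1*184) - 1108*(-19)² = (-210 - 184) - 1108*361 = -394 - 277*1444 = -394 - 399988 = -400382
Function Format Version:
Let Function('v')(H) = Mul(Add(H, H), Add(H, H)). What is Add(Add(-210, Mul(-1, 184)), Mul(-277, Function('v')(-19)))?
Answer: -400382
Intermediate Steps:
Function('v')(H) = Mul(4, Pow(H, 2)) (Function('v')(H) = Mul(Mul(2, H), Mul(2, H)) = Mul(4, Pow(H, 2)))
Add(Add(-210, Mul(-1, 184)), Mul(-277, Function('v')(-19))) = Add(Add(-210, Mul(-1, 184)), Mul(-277, Mul(4, Pow(-19, 2)))) = Add(Add(-210, -184), Mul(-277, Mul(4, 361))) = Add(-394, Mul(-277, 1444)) = Add(-394, -399988) = -400382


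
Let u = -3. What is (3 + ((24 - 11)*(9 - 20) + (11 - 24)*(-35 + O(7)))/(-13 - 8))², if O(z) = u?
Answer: 9216/49 ≈ 188.08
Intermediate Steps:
O(z) = -3
(3 + ((24 - 11)*(9 - 20) + (11 - 24)*(-35 + O(7)))/(-13 - 8))² = (3 + ((24 - 11)*(9 - 20) + (11 - 24)*(-35 - 3))/(-13 - 8))² = (3 + (13*(-11) - 13*(-38))/(-21))² = (3 + (-143 + 494)*(-1/21))² = (3 + 351*(-1/21))² = (3 - 117/7)² = (-96/7)² = 9216/49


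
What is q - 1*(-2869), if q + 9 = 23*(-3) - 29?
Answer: 2762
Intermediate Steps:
q = -107 (q = -9 + (23*(-3) - 29) = -9 + (-69 - 29) = -9 - 98 = -107)
q - 1*(-2869) = -107 - 1*(-2869) = -107 + 2869 = 2762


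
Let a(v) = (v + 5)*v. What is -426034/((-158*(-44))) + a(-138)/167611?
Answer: -35640193883/582615836 ≈ -61.173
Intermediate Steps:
a(v) = v*(5 + v) (a(v) = (5 + v)*v = v*(5 + v))
-426034/((-158*(-44))) + a(-138)/167611 = -426034/((-158*(-44))) - 138*(5 - 138)/167611 = -426034/6952 - 138*(-133)*(1/167611) = -426034*1/6952 + 18354*(1/167611) = -213017/3476 + 18354/167611 = -35640193883/582615836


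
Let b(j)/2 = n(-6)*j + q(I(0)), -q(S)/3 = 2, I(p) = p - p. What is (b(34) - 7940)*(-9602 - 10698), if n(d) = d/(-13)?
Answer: 2090250400/13 ≈ 1.6079e+8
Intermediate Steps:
I(p) = 0
q(S) = -6 (q(S) = -3*2 = -6)
n(d) = -d/13 (n(d) = d*(-1/13) = -d/13)
b(j) = -12 + 12*j/13 (b(j) = 2*((-1/13*(-6))*j - 6) = 2*(6*j/13 - 6) = 2*(-6 + 6*j/13) = -12 + 12*j/13)
(b(34) - 7940)*(-9602 - 10698) = ((-12 + (12/13)*34) - 7940)*(-9602 - 10698) = ((-12 + 408/13) - 7940)*(-20300) = (252/13 - 7940)*(-20300) = -102968/13*(-20300) = 2090250400/13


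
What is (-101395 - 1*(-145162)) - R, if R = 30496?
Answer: 13271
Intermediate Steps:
(-101395 - 1*(-145162)) - R = (-101395 - 1*(-145162)) - 1*30496 = (-101395 + 145162) - 30496 = 43767 - 30496 = 13271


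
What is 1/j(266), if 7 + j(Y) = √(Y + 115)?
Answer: 7/332 + √381/332 ≈ 0.079877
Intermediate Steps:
j(Y) = -7 + √(115 + Y) (j(Y) = -7 + √(Y + 115) = -7 + √(115 + Y))
1/j(266) = 1/(-7 + √(115 + 266)) = 1/(-7 + √381)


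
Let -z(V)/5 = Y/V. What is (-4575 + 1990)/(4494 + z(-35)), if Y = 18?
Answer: -18095/31476 ≈ -0.57488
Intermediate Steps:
z(V) = -90/V
(-4575 + 1990)/(4494 + z(-35)) = (-4575 + 1990)/(4494 - 90/(-35)) = -2585/(4494 - 90*(-1/35)) = -2585/(4494 + 18/7) = -2585/31476/7 = -2585*7/31476 = -18095/31476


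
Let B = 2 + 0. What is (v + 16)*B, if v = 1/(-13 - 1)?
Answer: 223/7 ≈ 31.857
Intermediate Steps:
v = -1/14 (v = 1/(-14) = -1/14 ≈ -0.071429)
B = 2
(v + 16)*B = (-1/14 + 16)*2 = (223/14)*2 = 223/7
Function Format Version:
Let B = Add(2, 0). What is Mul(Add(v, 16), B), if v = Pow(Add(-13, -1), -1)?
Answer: Rational(223, 7) ≈ 31.857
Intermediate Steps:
v = Rational(-1, 14) (v = Pow(-14, -1) = Rational(-1, 14) ≈ -0.071429)
B = 2
Mul(Add(v, 16), B) = Mul(Add(Rational(-1, 14), 16), 2) = Mul(Rational(223, 14), 2) = Rational(223, 7)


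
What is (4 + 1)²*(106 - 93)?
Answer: 325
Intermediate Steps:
(4 + 1)²*(106 - 93) = 5²*13 = 25*13 = 325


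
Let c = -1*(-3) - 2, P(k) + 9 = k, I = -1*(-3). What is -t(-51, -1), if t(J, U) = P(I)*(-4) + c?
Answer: -25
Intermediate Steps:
I = 3
P(k) = -9 + k
c = 1 (c = 3 - 2 = 1)
t(J, U) = 25 (t(J, U) = (-9 + 3)*(-4) + 1 = -6*(-4) + 1 = 24 + 1 = 25)
-t(-51, -1) = -1*25 = -25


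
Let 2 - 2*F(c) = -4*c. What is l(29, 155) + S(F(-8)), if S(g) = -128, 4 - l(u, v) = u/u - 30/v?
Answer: -3869/31 ≈ -124.81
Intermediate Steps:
F(c) = 1 + 2*c (F(c) = 1 - (-2)*c = 1 + 2*c)
l(u, v) = 3 + 30/v (l(u, v) = 4 - (u/u - 30/v) = 4 - (1 - 30/v) = 4 + (-1 + 30/v) = 3 + 30/v)
l(29, 155) + S(F(-8)) = (3 + 30/155) - 128 = (3 + 30*(1/155)) - 128 = (3 + 6/31) - 128 = 99/31 - 128 = -3869/31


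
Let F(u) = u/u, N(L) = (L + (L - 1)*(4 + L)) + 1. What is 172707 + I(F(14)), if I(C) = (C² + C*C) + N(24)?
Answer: 173378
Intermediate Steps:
N(L) = 1 + L + (-1 + L)*(4 + L) (N(L) = (L + (-1 + L)*(4 + L)) + 1 = 1 + L + (-1 + L)*(4 + L))
F(u) = 1
I(C) = 669 + 2*C² (I(C) = (C² + C*C) + (-3 + 24² + 4*24) = (C² + C²) + (-3 + 576 + 96) = 2*C² + 669 = 669 + 2*C²)
172707 + I(F(14)) = 172707 + (669 + 2*1²) = 172707 + (669 + 2*1) = 172707 + (669 + 2) = 172707 + 671 = 173378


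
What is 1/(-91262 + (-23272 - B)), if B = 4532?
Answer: -1/119066 ≈ -8.3987e-6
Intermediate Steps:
1/(-91262 + (-23272 - B)) = 1/(-91262 + (-23272 - 1*4532)) = 1/(-91262 + (-23272 - 4532)) = 1/(-91262 - 27804) = 1/(-119066) = -1/119066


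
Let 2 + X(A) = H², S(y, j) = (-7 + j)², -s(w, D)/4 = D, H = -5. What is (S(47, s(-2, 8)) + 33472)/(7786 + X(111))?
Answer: 34993/7809 ≈ 4.4811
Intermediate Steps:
s(w, D) = -4*D
X(A) = 23 (X(A) = -2 + (-5)² = -2 + 25 = 23)
(S(47, s(-2, 8)) + 33472)/(7786 + X(111)) = ((-7 - 4*8)² + 33472)/(7786 + 23) = ((-7 - 32)² + 33472)/7809 = ((-39)² + 33472)*(1/7809) = (1521 + 33472)*(1/7809) = 34993*(1/7809) = 34993/7809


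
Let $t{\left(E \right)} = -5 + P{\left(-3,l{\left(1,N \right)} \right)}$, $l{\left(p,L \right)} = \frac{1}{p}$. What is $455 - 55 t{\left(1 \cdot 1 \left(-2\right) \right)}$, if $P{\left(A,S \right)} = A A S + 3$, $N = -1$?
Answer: $70$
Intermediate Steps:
$P{\left(A,S \right)} = 3 + S A^{2}$ ($P{\left(A,S \right)} = A^{2} S + 3 = S A^{2} + 3 = 3 + S A^{2}$)
$t{\left(E \right)} = 7$ ($t{\left(E \right)} = -5 + \left(3 + \frac{\left(-3\right)^{2}}{1}\right) = -5 + \left(3 + 1 \cdot 9\right) = -5 + \left(3 + 9\right) = -5 + 12 = 7$)
$455 - 55 t{\left(1 \cdot 1 \left(-2\right) \right)} = 455 - 385 = 70$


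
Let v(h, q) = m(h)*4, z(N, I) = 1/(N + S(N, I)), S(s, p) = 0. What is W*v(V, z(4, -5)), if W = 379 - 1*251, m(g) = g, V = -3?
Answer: -1536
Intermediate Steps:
W = 128 (W = 379 - 251 = 128)
z(N, I) = 1/N (z(N, I) = 1/(N + 0) = 1/N)
v(h, q) = 4*h (v(h, q) = h*4 = 4*h)
W*v(V, z(4, -5)) = 128*(4*(-3)) = 128*(-12) = -1536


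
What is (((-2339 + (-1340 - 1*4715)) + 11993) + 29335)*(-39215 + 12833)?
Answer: -868864788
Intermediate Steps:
(((-2339 + (-1340 - 1*4715)) + 11993) + 29335)*(-39215 + 12833) = (((-2339 + (-1340 - 4715)) + 11993) + 29335)*(-26382) = (((-2339 - 6055) + 11993) + 29335)*(-26382) = ((-8394 + 11993) + 29335)*(-26382) = (3599 + 29335)*(-26382) = 32934*(-26382) = -868864788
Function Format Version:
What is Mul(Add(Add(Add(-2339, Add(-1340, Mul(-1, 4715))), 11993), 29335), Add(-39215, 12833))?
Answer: -868864788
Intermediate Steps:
Mul(Add(Add(Add(-2339, Add(-1340, Mul(-1, 4715))), 11993), 29335), Add(-39215, 12833)) = Mul(Add(Add(Add(-2339, Add(-1340, -4715)), 11993), 29335), -26382) = Mul(Add(Add(Add(-2339, -6055), 11993), 29335), -26382) = Mul(Add(Add(-8394, 11993), 29335), -26382) = Mul(Add(3599, 29335), -26382) = Mul(32934, -26382) = -868864788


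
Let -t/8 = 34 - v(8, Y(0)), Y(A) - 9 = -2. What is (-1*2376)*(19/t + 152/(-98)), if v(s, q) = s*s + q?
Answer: 6404805/1813 ≈ 3532.7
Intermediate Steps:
Y(A) = 7 (Y(A) = 9 - 2 = 7)
v(s, q) = q + s**2 (v(s, q) = s**2 + q = q + s**2)
t = 296 (t = -8*(34 - (7 + 8**2)) = -8*(34 - (7 + 64)) = -8*(34 - 1*71) = -8*(34 - 71) = -8*(-37) = 296)
(-1*2376)*(19/t + 152/(-98)) = (-1*2376)*(19/296 + 152/(-98)) = -2376*(19*(1/296) + 152*(-1/98)) = -2376*(19/296 - 76/49) = -2376*(-21565/14504) = 6404805/1813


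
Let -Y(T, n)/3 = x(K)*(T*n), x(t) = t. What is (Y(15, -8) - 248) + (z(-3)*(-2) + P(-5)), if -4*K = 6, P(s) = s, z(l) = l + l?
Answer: -781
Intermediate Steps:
z(l) = 2*l
K = -3/2 (K = -1/4*6 = -3/2 ≈ -1.5000)
Y(T, n) = 9*T*n/2 (Y(T, n) = -(-9)*T*n/2 = 9*T*n/2)
(Y(15, -8) - 248) + (z(-3)*(-2) + P(-5)) = ((9/2)*15*(-8) - 248) + ((2*(-3))*(-2) - 5) = (-540 - 248) + (-6*(-2) - 5) = -788 + (12 - 5) = -788 + 7 = -781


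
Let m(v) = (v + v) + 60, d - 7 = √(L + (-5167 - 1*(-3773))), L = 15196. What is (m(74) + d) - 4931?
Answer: -4716 + √13802 ≈ -4598.5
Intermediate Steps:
d = 7 + √13802 (d = 7 + √(15196 + (-5167 - 1*(-3773))) = 7 + √(15196 + (-5167 + 3773)) = 7 + √(15196 - 1394) = 7 + √13802 ≈ 124.48)
m(v) = 60 + 2*v (m(v) = 2*v + 60 = 60 + 2*v)
(m(74) + d) - 4931 = ((60 + 2*74) + (7 + √13802)) - 4931 = ((60 + 148) + (7 + √13802)) - 4931 = (208 + (7 + √13802)) - 4931 = (215 + √13802) - 4931 = -4716 + √13802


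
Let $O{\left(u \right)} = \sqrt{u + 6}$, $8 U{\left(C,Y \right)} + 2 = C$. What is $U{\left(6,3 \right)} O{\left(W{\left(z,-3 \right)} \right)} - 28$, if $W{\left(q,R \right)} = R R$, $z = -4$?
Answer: $-28 + \frac{\sqrt{15}}{2} \approx -26.064$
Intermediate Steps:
$U{\left(C,Y \right)} = - \frac{1}{4} + \frac{C}{8}$
$W{\left(q,R \right)} = R^{2}$
$O{\left(u \right)} = \sqrt{6 + u}$
$U{\left(6,3 \right)} O{\left(W{\left(z,-3 \right)} \right)} - 28 = \left(- \frac{1}{4} + \frac{1}{8} \cdot 6\right) \sqrt{6 + \left(-3\right)^{2}} - 28 = \left(- \frac{1}{4} + \frac{3}{4}\right) \sqrt{6 + 9} - 28 = \frac{\sqrt{15}}{2} - 28 = -28 + \frac{\sqrt{15}}{2}$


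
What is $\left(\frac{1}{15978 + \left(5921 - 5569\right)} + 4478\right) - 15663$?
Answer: $- \frac{182651049}{16330} \approx -11185.0$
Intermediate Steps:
$\left(\frac{1}{15978 + \left(5921 - 5569\right)} + 4478\right) - 15663 = \left(\frac{1}{15978 + 352} + 4478\right) - 15663 = \left(\frac{1}{16330} + 4478\right) - 15663 = \frac{73125741}{16330} - 15663 = - \frac{182651049}{16330}$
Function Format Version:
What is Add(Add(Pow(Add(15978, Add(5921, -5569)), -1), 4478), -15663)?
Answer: Rational(-182651049, 16330) ≈ -11185.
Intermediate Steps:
Add(Add(Pow(Add(15978, Add(5921, -5569)), -1), 4478), -15663) = Add(Add(Pow(Add(15978, 352), -1), 4478), -15663) = Add(Add(Pow(16330, -1), 4478), -15663) = Add(Add(Rational(1, 16330), 4478), -15663) = Add(Rational(73125741, 16330), -15663) = Rational(-182651049, 16330)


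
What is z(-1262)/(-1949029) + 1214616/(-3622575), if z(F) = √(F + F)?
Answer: -404872/1207525 - 2*I*√631/1949029 ≈ -0.33529 - 2.5777e-5*I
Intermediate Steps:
z(F) = √2*√F (z(F) = √(2*F) = √2*√F)
z(-1262)/(-1949029) + 1214616/(-3622575) = (√2*√(-1262))/(-1949029) + 1214616/(-3622575) = (√2*(I*√1262))*(-1/1949029) + 1214616*(-1/3622575) = (2*I*√631)*(-1/1949029) - 404872/1207525 = -2*I*√631/1949029 - 404872/1207525 = -404872/1207525 - 2*I*√631/1949029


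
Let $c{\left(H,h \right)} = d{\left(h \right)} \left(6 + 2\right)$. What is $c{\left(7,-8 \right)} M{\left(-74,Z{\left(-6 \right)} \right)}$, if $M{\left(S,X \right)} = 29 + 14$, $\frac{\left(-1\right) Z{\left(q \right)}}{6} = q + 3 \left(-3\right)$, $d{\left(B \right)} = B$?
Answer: $-2752$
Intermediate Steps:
$Z{\left(q \right)} = 54 - 6 q$ ($Z{\left(q \right)} = - 6 \left(q + 3 \left(-3\right)\right) = - 6 \left(q - 9\right) = - 6 \left(-9 + q\right) = 54 - 6 q$)
$M{\left(S,X \right)} = 43$
$c{\left(H,h \right)} = 8 h$ ($c{\left(H,h \right)} = h \left(6 + 2\right) = h 8 = 8 h$)
$c{\left(7,-8 \right)} M{\left(-74,Z{\left(-6 \right)} \right)} = 8 \left(-8\right) 43 = \left(-64\right) 43 = -2752$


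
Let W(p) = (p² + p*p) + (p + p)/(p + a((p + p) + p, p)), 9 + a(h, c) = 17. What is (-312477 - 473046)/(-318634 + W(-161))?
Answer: 120185019/40818854 ≈ 2.9444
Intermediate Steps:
a(h, c) = 8 (a(h, c) = -9 + 17 = 8)
W(p) = 2*p² + 2*p/(8 + p) (W(p) = (p² + p*p) + (p + p)/(p + 8) = (p² + p²) + (2*p)/(8 + p) = 2*p² + 2*p/(8 + p))
(-312477 - 473046)/(-318634 + W(-161)) = (-312477 - 473046)/(-318634 + 2*(-161)*(1 + (-161)² + 8*(-161))/(8 - 161)) = -785523/(-318634 + 2*(-161)*(1 + 25921 - 1288)/(-153)) = -785523/(-318634 + 2*(-161)*(-1/153)*24634) = -785523/(-318634 + 7932148/153) = -785523/(-40818854/153) = -785523*(-153/40818854) = 120185019/40818854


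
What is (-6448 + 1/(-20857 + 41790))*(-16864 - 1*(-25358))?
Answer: -1146485999602/20933 ≈ -5.4769e+7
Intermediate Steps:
(-6448 + 1/(-20857 + 41790))*(-16864 - 1*(-25358)) = (-6448 + 1/20933)*(-16864 + 25358) = (-6448 + 1/20933)*8494 = -134975983/20933*8494 = -1146485999602/20933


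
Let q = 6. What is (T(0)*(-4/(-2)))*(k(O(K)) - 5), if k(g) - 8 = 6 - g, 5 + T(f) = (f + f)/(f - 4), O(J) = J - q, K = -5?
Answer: -200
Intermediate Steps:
O(J) = -6 + J (O(J) = J - 1*6 = J - 6 = -6 + J)
T(f) = -5 + 2*f/(-4 + f) (T(f) = -5 + (f + f)/(f - 4) = -5 + (2*f)/(-4 + f) = -5 + 2*f/(-4 + f))
k(g) = 14 - g (k(g) = 8 + (6 - g) = 14 - g)
(T(0)*(-4/(-2)))*(k(O(K)) - 5) = (((20 - 3*0)/(-4 + 0))*(-4/(-2)))*((14 - (-6 - 5)) - 5) = (((20 + 0)/(-4))*(-4*(-½)))*((14 - 1*(-11)) - 5) = (-¼*20*2)*((14 + 11) - 5) = (-5*2)*(25 - 5) = -10*20 = -200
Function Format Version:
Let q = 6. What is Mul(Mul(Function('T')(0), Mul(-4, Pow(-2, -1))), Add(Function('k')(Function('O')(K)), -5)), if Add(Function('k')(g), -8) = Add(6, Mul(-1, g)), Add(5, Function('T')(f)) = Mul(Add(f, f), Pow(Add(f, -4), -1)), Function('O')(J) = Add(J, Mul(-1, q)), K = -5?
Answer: -200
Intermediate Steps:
Function('O')(J) = Add(-6, J) (Function('O')(J) = Add(J, Mul(-1, 6)) = Add(J, -6) = Add(-6, J))
Function('T')(f) = Add(-5, Mul(2, f, Pow(Add(-4, f), -1))) (Function('T')(f) = Add(-5, Mul(Add(f, f), Pow(Add(f, -4), -1))) = Add(-5, Mul(Mul(2, f), Pow(Add(-4, f), -1))) = Add(-5, Mul(2, f, Pow(Add(-4, f), -1))))
Function('k')(g) = Add(14, Mul(-1, g)) (Function('k')(g) = Add(8, Add(6, Mul(-1, g))) = Add(14, Mul(-1, g)))
Mul(Mul(Function('T')(0), Mul(-4, Pow(-2, -1))), Add(Function('k')(Function('O')(K)), -5)) = Mul(Mul(Mul(Pow(Add(-4, 0), -1), Add(20, Mul(-3, 0))), Mul(-4, Pow(-2, -1))), Add(Add(14, Mul(-1, Add(-6, -5))), -5)) = Mul(Mul(Mul(Pow(-4, -1), Add(20, 0)), Mul(-4, Rational(-1, 2))), Add(Add(14, Mul(-1, -11)), -5)) = Mul(Mul(Mul(Rational(-1, 4), 20), 2), Add(Add(14, 11), -5)) = Mul(Mul(-5, 2), Add(25, -5)) = Mul(-10, 20) = -200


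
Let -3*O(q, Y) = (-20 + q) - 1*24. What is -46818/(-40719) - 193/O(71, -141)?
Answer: 2760043/122157 ≈ 22.594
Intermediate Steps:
O(q, Y) = 44/3 - q/3 (O(q, Y) = -((-20 + q) - 1*24)/3 = -((-20 + q) - 24)/3 = -(-44 + q)/3 = 44/3 - q/3)
-46818/(-40719) - 193/O(71, -141) = -46818/(-40719) - 193/(44/3 - ⅓*71) = -46818*(-1/40719) - 193/(44/3 - 71/3) = 15606/13573 - 193/(-9) = 15606/13573 - 193*(-⅑) = 15606/13573 + 193/9 = 2760043/122157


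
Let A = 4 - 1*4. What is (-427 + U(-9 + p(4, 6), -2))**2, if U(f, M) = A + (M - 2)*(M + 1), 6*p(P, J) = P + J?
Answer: 178929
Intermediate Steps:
p(P, J) = J/6 + P/6 (p(P, J) = (P + J)/6 = (J + P)/6 = J/6 + P/6)
A = 0 (A = 4 - 4 = 0)
U(f, M) = (1 + M)*(-2 + M) (U(f, M) = 0 + (M - 2)*(M + 1) = 0 + (-2 + M)*(1 + M) = 0 + (1 + M)*(-2 + M) = (1 + M)*(-2 + M))
(-427 + U(-9 + p(4, 6), -2))**2 = (-427 + (-2 + (-2)**2 - 1*(-2)))**2 = (-427 + (-2 + 4 + 2))**2 = (-427 + 4)**2 = (-423)**2 = 178929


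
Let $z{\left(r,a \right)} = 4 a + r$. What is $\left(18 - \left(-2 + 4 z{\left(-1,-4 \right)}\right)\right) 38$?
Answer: $3344$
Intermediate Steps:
$z{\left(r,a \right)} = r + 4 a$
$\left(18 - \left(-2 + 4 z{\left(-1,-4 \right)}\right)\right) 38 = \left(18 - \left(-2 + 4 \left(-1 + 4 \left(-4\right)\right)\right)\right) 38 = \left(18 - \left(-2 + 4 \left(-1 - 16\right)\right)\right) 38 = \left(18 + \left(\left(-4\right) \left(-17\right) + 2\right)\right) 38 = \left(18 + \left(68 + 2\right)\right) 38 = \left(18 + 70\right) 38 = 88 \cdot 38 = 3344$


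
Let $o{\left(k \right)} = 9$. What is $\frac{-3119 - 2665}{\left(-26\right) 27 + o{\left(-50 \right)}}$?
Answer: $\frac{1928}{231} \approx 8.3463$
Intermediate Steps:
$\frac{-3119 - 2665}{\left(-26\right) 27 + o{\left(-50 \right)}} = \frac{-3119 - 2665}{\left(-26\right) 27 + 9} = - \frac{5784}{-702 + 9} = - \frac{5784}{-693} = \left(-5784\right) \left(- \frac{1}{693}\right) = \frac{1928}{231}$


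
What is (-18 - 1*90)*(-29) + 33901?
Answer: 37033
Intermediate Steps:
(-18 - 1*90)*(-29) + 33901 = (-18 - 90)*(-29) + 33901 = -108*(-29) + 33901 = 3132 + 33901 = 37033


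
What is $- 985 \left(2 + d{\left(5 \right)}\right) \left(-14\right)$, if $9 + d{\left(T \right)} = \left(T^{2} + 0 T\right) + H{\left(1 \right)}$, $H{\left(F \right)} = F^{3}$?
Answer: $262010$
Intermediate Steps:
$d{\left(T \right)} = -8 + T^{2}$ ($d{\left(T \right)} = -9 + \left(\left(T^{2} + 0 T\right) + 1^{3}\right) = -9 + \left(\left(T^{2} + 0\right) + 1\right) = -9 + \left(T^{2} + 1\right) = -9 + \left(1 + T^{2}\right) = -8 + T^{2}$)
$- 985 \left(2 + d{\left(5 \right)}\right) \left(-14\right) = - 985 \left(2 - \left(8 - 5^{2}\right)\right) \left(-14\right) = - 985 \left(2 + \left(-8 + 25\right)\right) \left(-14\right) = - 985 \left(2 + 17\right) \left(-14\right) = - 985 \cdot 19 \left(-14\right) = \left(-985\right) \left(-266\right) = 262010$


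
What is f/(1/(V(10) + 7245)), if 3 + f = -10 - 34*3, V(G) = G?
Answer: -834325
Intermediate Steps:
f = -115 (f = -3 + (-10 - 34*3) = -3 + (-10 - 102) = -3 - 112 = -115)
f/(1/(V(10) + 7245)) = -115/(1/(10 + 7245)) = -115/(1/7255) = -115/1/7255 = -115*7255 = -834325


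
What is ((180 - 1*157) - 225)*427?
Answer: -86254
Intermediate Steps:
((180 - 1*157) - 225)*427 = ((180 - 157) - 225)*427 = (23 - 225)*427 = -202*427 = -86254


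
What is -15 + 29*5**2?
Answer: 710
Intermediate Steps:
-15 + 29*5**2 = -15 + 29*25 = -15 + 725 = 710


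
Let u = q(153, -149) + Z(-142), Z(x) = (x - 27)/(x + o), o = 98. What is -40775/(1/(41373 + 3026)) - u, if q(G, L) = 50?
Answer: -79656248269/44 ≈ -1.8104e+9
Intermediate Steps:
Z(x) = (-27 + x)/(98 + x) (Z(x) = (x - 27)/(x + 98) = (-27 + x)/(98 + x))
u = 2369/44 (u = 50 + (-27 - 142)/(98 - 142) = 50 - 169/(-44) = 50 - 1/44*(-169) = 50 + 169/44 = 2369/44 ≈ 53.841)
-40775/(1/(41373 + 3026)) - u = -40775/(1/(41373 + 3026)) - 1*2369/44 = -40775/(1/44399) - 2369/44 = -40775/1/44399 - 2369/44 = -40775*44399 - 2369/44 = -1810369225 - 2369/44 = -79656248269/44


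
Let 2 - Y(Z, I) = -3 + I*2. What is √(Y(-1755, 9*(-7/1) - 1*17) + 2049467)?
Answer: 52*√758 ≈ 1431.7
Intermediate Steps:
Y(Z, I) = 5 - 2*I (Y(Z, I) = 2 - (-3 + I*2) = 2 - (-3 + 2*I) = 2 + (3 - 2*I) = 5 - 2*I)
√(Y(-1755, 9*(-7/1) - 1*17) + 2049467) = √((5 - 2*(9*(-7/1) - 1*17)) + 2049467) = √((5 - 2*(9*(-7*1) - 17)) + 2049467) = √((5 - 2*(9*(-7) - 17)) + 2049467) = √((5 - 2*(-63 - 17)) + 2049467) = √((5 - 2*(-80)) + 2049467) = √((5 + 160) + 2049467) = √(165 + 2049467) = √2049632 = 52*√758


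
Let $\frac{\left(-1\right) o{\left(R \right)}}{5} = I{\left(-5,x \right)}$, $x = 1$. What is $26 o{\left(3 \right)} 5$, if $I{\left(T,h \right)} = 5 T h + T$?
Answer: $19500$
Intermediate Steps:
$I{\left(T,h \right)} = T + 5 T h$ ($I{\left(T,h \right)} = 5 T h + T = T + 5 T h$)
$o{\left(R \right)} = 150$ ($o{\left(R \right)} = - 5 \left(- 5 \left(1 + 5 \cdot 1\right)\right) = - 5 \left(- 5 \left(1 + 5\right)\right) = - 5 \left(\left(-5\right) 6\right) = \left(-5\right) \left(-30\right) = 150$)
$26 o{\left(3 \right)} 5 = 26 \cdot 150 \cdot 5 = 3900 \cdot 5 = 19500$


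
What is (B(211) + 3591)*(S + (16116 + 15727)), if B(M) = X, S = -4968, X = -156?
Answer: 92315625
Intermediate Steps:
B(M) = -156
(B(211) + 3591)*(S + (16116 + 15727)) = (-156 + 3591)*(-4968 + (16116 + 15727)) = 3435*(-4968 + 31843) = 3435*26875 = 92315625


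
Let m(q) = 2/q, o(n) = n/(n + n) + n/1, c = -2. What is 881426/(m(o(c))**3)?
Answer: -11899251/32 ≈ -3.7185e+5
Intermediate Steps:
o(n) = 1/2 + n (o(n) = n/((2*n)) + n*1 = n*(1/(2*n)) + n = 1/2 + n)
881426/(m(o(c))**3) = 881426/((2/(1/2 - 2))**3) = 881426/((2/(-3/2))**3) = 881426/((2*(-2/3))**3) = 881426/((-4/3)**3) = 881426/(-64/27) = 881426*(-27/64) = -11899251/32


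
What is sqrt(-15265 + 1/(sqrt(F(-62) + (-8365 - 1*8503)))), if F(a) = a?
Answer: sqrt(-4375329098500 - 16930*I*sqrt(16930))/16930 ≈ 3.1102e-5 - 123.55*I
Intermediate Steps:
sqrt(-15265 + 1/(sqrt(F(-62) + (-8365 - 1*8503)))) = sqrt(-15265 + 1/(sqrt(-62 + (-8365 - 1*8503)))) = sqrt(-15265 + 1/(sqrt(-62 + (-8365 - 8503)))) = sqrt(-15265 + 1/(sqrt(-62 - 16868))) = sqrt(-15265 + 1/(sqrt(-16930))) = sqrt(-15265 + 1/(I*sqrt(16930))) = sqrt(-15265 - I*sqrt(16930)/16930)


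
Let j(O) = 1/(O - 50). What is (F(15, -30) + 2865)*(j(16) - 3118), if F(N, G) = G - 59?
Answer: -147146044/17 ≈ -8.6556e+6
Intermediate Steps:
F(N, G) = -59 + G
j(O) = 1/(-50 + O)
(F(15, -30) + 2865)*(j(16) - 3118) = ((-59 - 30) + 2865)*(1/(-50 + 16) - 3118) = (-89 + 2865)*(1/(-34) - 3118) = 2776*(-1/34 - 3118) = 2776*(-106013/34) = -147146044/17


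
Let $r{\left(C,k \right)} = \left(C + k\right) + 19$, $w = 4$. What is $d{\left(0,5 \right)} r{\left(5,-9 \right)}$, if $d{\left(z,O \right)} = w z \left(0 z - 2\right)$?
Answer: $0$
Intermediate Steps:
$r{\left(C,k \right)} = 19 + C + k$
$d{\left(z,O \right)} = - 8 z$ ($d{\left(z,O \right)} = 4 z \left(0 z - 2\right) = 4 z \left(0 - 2\right) = 4 z \left(-2\right) = - 8 z$)
$d{\left(0,5 \right)} r{\left(5,-9 \right)} = \left(-8\right) 0 \left(19 + 5 - 9\right) = 0 \cdot 15 = 0$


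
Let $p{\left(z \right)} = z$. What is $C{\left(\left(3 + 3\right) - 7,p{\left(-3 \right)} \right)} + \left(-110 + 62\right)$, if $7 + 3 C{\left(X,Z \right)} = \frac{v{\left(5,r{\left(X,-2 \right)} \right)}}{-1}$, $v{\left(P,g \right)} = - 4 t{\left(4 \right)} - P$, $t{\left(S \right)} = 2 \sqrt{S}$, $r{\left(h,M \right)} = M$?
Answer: $- \frac{130}{3} \approx -43.333$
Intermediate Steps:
$v{\left(P,g \right)} = -16 - P$ ($v{\left(P,g \right)} = - 4 \cdot 2 \sqrt{4} - P = - 4 \cdot 2 \cdot 2 - P = \left(-4\right) 4 - P = -16 - P$)
$C{\left(X,Z \right)} = \frac{14}{3}$ ($C{\left(X,Z \right)} = - \frac{7}{3} + \frac{\left(-16 - 5\right) \frac{1}{-1}}{3} = - \frac{7}{3} + \frac{\left(-16 - 5\right) \left(-1\right)}{3} = - \frac{7}{3} + \frac{\left(-21\right) \left(-1\right)}{3} = - \frac{7}{3} + \frac{1}{3} \cdot 21 = - \frac{7}{3} + 7 = \frac{14}{3}$)
$C{\left(\left(3 + 3\right) - 7,p{\left(-3 \right)} \right)} + \left(-110 + 62\right) = \frac{14}{3} + \left(-110 + 62\right) = \frac{14}{3} - 48 = - \frac{130}{3}$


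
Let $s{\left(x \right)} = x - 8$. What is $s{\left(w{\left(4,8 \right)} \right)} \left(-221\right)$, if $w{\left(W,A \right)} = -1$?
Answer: $1989$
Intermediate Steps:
$s{\left(x \right)} = -8 + x$ ($s{\left(x \right)} = x - 8 = -8 + x$)
$s{\left(w{\left(4,8 \right)} \right)} \left(-221\right) = \left(-8 - 1\right) \left(-221\right) = \left(-9\right) \left(-221\right) = 1989$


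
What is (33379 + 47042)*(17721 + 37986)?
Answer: 4480012647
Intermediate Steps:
(33379 + 47042)*(17721 + 37986) = 80421*55707 = 4480012647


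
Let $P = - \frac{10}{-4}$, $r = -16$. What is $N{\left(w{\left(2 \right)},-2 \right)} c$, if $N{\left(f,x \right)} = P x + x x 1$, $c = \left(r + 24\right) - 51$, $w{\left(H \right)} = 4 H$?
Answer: $43$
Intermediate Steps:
$c = -43$ ($c = \left(-16 + 24\right) - 51 = 8 - 51 = -43$)
$P = \frac{5}{2}$ ($P = \left(-10\right) \left(- \frac{1}{4}\right) = \frac{5}{2} \approx 2.5$)
$N{\left(f,x \right)} = x^{2} + \frac{5 x}{2}$ ($N{\left(f,x \right)} = \frac{5 x}{2} + x x 1 = \frac{5 x}{2} + x^{2} \cdot 1 = \frac{5 x}{2} + x^{2} = x^{2} + \frac{5 x}{2}$)
$N{\left(w{\left(2 \right)},-2 \right)} c = \frac{1}{2} \left(-2\right) \left(5 + 2 \left(-2\right)\right) \left(-43\right) = \frac{1}{2} \left(-2\right) \left(5 - 4\right) \left(-43\right) = \frac{1}{2} \left(-2\right) 1 \left(-43\right) = \left(-1\right) \left(-43\right) = 43$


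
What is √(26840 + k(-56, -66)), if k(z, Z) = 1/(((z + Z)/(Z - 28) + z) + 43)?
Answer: 3*√36084774/110 ≈ 163.83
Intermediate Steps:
k(z, Z) = 1/(43 + z + (Z + z)/(-28 + Z)) (k(z, Z) = 1/(((Z + z)/(-28 + Z) + z) + 43) = 1/((z + (Z + z)/(-28 + Z)) + 43) = 1/(43 + z + (Z + z)/(-28 + Z)))
√(26840 + k(-56, -66)) = √(26840 + (-28 - 66)/(-1204 - 27*(-56) + 44*(-66) - 66*(-56))) = √(26840 - 94/(-1204 + 1512 - 2904 + 3696)) = √(26840 - 94/1100) = √(26840 + (1/1100)*(-94)) = √(26840 - 47/550) = √(14761953/550) = 3*√36084774/110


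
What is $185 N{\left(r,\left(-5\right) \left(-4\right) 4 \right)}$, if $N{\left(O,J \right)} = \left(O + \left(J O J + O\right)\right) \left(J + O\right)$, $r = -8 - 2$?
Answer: $-829059000$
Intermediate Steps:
$r = -10$
$N{\left(O,J \right)} = \left(J + O\right) \left(2 O + O J^{2}\right)$ ($N{\left(O,J \right)} = \left(O + \left(O J^{2} + O\right)\right) \left(J + O\right) = \left(O + \left(O + O J^{2}\right)\right) \left(J + O\right) = \left(2 O + O J^{2}\right) \left(J + O\right) = \left(J + O\right) \left(2 O + O J^{2}\right)$)
$185 N{\left(r,\left(-5\right) \left(-4\right) 4 \right)} = 185 \left(- 10 \left(\left(\left(-5\right) \left(-4\right) 4\right)^{3} + 2 \left(-5\right) \left(-4\right) 4 + 2 \left(-10\right) - 10 \left(\left(-5\right) \left(-4\right) 4\right)^{2}\right)\right) = 185 \left(- 10 \left(\left(20 \cdot 4\right)^{3} + 2 \cdot 20 \cdot 4 - 20 - 10 \left(20 \cdot 4\right)^{2}\right)\right) = 185 \left(- 10 \left(80^{3} + 2 \cdot 80 - 20 - 10 \cdot 80^{2}\right)\right) = 185 \left(- 10 \left(512000 + 160 - 20 - 64000\right)\right) = 185 \left(\left(-10\right) 448140\right) = 185 \left(-4481400\right) = -829059000$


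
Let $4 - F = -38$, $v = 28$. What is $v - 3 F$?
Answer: $-98$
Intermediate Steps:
$F = 42$ ($F = 4 - -38 = 4 + 38 = 42$)
$v - 3 F = 28 - 126 = -98$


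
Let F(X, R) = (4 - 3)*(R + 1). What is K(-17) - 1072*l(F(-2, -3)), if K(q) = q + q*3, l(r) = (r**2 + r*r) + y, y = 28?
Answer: -38660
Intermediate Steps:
F(X, R) = 1 + R (F(X, R) = 1*(1 + R) = 1 + R)
l(r) = 28 + 2*r**2 (l(r) = (r**2 + r*r) + 28 = (r**2 + r**2) + 28 = 2*r**2 + 28 = 28 + 2*r**2)
K(q) = 4*q (K(q) = q + 3*q = 4*q)
K(-17) - 1072*l(F(-2, -3)) = 4*(-17) - 1072*(28 + 2*(1 - 3)**2) = -68 - 1072*(28 + 2*(-2)**2) = -68 - 1072*(28 + 2*4) = -68 - 1072*(28 + 8) = -68 - 1072*36 = -68 - 38592 = -38660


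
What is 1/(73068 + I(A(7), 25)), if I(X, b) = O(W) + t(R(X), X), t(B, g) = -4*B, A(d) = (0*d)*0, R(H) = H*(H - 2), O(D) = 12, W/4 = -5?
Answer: 1/73080 ≈ 1.3684e-5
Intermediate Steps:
W = -20 (W = 4*(-5) = -20)
R(H) = H*(-2 + H)
A(d) = 0 (A(d) = 0*0 = 0)
I(X, b) = 12 - 4*X*(-2 + X)
1/(73068 + I(A(7), 25)) = 1/(73068 + (12 - 4*0*(-2 + 0))) = 1/(73068 + (12 - 4*0*(-2))) = 1/(73068 + (12 + 0)) = 1/(73068 + 12) = 1/73080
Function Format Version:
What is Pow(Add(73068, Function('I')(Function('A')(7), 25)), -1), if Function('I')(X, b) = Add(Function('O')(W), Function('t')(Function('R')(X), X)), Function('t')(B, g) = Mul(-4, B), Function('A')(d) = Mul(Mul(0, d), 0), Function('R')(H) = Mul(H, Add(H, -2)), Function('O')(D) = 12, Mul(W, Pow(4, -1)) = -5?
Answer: Rational(1, 73080) ≈ 1.3684e-5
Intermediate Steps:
W = -20 (W = Mul(4, -5) = -20)
Function('R')(H) = Mul(H, Add(-2, H))
Function('A')(d) = 0 (Function('A')(d) = Mul(0, 0) = 0)
Function('I')(X, b) = Add(12, Mul(-4, X, Add(-2, X))) (Function('I')(X, b) = Add(12, Mul(-4, Mul(X, Add(-2, X)))) = Add(12, Mul(-4, X, Add(-2, X))))
Pow(Add(73068, Function('I')(Function('A')(7), 25)), -1) = Pow(Add(73068, Add(12, Mul(-4, 0, Add(-2, 0)))), -1) = Pow(Add(73068, Add(12, Mul(-4, 0, -2))), -1) = Pow(Add(73068, Add(12, 0)), -1) = Pow(Add(73068, 12), -1) = Pow(73080, -1) = Rational(1, 73080)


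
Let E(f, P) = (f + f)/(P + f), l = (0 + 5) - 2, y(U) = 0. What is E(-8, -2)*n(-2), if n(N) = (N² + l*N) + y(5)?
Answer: -16/5 ≈ -3.2000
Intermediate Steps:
l = 3 (l = 5 - 2 = 3)
n(N) = N² + 3*N (n(N) = (N² + 3*N) + 0 = N² + 3*N)
E(f, P) = 2*f/(P + f) (E(f, P) = (2*f)/(P + f) = 2*f/(P + f))
E(-8, -2)*n(-2) = (2*(-8)/(-2 - 8))*(-2*(3 - 2)) = (2*(-8)/(-10))*(-2*1) = (2*(-8)*(-⅒))*(-2) = (8/5)*(-2) = -16/5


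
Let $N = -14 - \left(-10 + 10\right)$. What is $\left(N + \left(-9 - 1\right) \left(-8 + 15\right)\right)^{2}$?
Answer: $7056$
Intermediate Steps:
$N = -14$ ($N = -14 - 0 = -14 + 0 = -14$)
$\left(N + \left(-9 - 1\right) \left(-8 + 15\right)\right)^{2} = \left(-14 + \left(-9 - 1\right) \left(-8 + 15\right)\right)^{2} = \left(-14 - 70\right)^{2} = \left(-84\right)^{2} = 7056$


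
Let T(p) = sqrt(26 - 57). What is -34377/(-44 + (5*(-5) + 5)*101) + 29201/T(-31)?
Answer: 11459/688 - 29201*I*sqrt(31)/31 ≈ 16.656 - 5244.7*I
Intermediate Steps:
T(p) = I*sqrt(31) (T(p) = sqrt(-31) = I*sqrt(31))
-34377/(-44 + (5*(-5) + 5)*101) + 29201/T(-31) = -34377/(-44 + (5*(-5) + 5)*101) + 29201/((I*sqrt(31))) = -34377/(-44 + (-25 + 5)*101) + 29201*(-I*sqrt(31)/31) = -34377/(-44 - 20*101) - 29201*I*sqrt(31)/31 = -34377/(-44 - 2020) - 29201*I*sqrt(31)/31 = -34377/(-2064) - 29201*I*sqrt(31)/31 = -34377*(-1/2064) - 29201*I*sqrt(31)/31 = 11459/688 - 29201*I*sqrt(31)/31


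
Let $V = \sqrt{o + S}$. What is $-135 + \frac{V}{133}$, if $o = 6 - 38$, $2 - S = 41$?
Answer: $-135 + \frac{i \sqrt{71}}{133} \approx -135.0 + 0.063354 i$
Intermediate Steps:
$S = -39$ ($S = 2 - 41 = -39$)
$o = -32$
$V = i \sqrt{71}$ ($V = \sqrt{-32 - 39} = \sqrt{-71} = i \sqrt{71} \approx 8.4261 i$)
$-135 + \frac{V}{133} = -135 + \frac{i \sqrt{71}}{133}$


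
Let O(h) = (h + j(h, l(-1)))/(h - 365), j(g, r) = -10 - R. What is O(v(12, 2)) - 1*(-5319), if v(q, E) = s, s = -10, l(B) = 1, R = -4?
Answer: 1994641/375 ≈ 5319.0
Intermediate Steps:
v(q, E) = -10
j(g, r) = -6 (j(g, r) = -10 - 1*(-4) = -10 + 4 = -6)
O(h) = (-6 + h)/(-365 + h) (O(h) = (h - 6)/(h - 365) = (-6 + h)/(-365 + h))
O(v(12, 2)) - 1*(-5319) = (-6 - 10)/(-365 - 10) - 1*(-5319) = -16/(-375) + 5319 = -1/375*(-16) + 5319 = 16/375 + 5319 = 1994641/375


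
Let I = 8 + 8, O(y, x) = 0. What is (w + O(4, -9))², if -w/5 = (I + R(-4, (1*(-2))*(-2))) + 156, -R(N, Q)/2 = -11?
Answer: 940900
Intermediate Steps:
R(N, Q) = 22 (R(N, Q) = -2*(-11) = 22)
I = 16
w = -970 (w = -5*((16 + 22) + 156) = -5*(38 + 156) = -5*194 = -970)
(w + O(4, -9))² = (-970 + 0)² = (-970)² = 940900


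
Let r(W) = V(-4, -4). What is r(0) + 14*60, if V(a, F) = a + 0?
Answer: 836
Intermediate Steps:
V(a, F) = a
r(W) = -4
r(0) + 14*60 = -4 + 14*60 = -4 + 840 = 836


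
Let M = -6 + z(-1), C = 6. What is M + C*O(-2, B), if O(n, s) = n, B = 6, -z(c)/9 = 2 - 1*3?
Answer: -9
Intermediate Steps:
z(c) = 9 (z(c) = -9*(2 - 1*3) = -9*(2 - 3) = -9*(-1) = 9)
M = 3 (M = -6 + 9 = 3)
M + C*O(-2, B) = 3 + 6*(-2) = 3 - 12 = -9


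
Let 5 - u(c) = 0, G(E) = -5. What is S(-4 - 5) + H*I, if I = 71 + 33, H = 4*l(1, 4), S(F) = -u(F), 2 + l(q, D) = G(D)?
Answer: -2917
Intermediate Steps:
u(c) = 5 (u(c) = 5 - 1*0 = 5 + 0 = 5)
l(q, D) = -7 (l(q, D) = -2 - 5 = -7)
S(F) = -5 (S(F) = -1*5 = -5)
H = -28 (H = 4*(-7) = -28)
I = 104
S(-4 - 5) + H*I = -5 - 28*104 = -5 - 2912 = -2917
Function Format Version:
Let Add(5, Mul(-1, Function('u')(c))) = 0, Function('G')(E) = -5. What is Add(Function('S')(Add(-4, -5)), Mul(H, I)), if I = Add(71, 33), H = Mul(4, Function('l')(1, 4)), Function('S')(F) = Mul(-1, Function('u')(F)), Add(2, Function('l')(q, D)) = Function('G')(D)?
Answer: -2917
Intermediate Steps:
Function('u')(c) = 5 (Function('u')(c) = Add(5, Mul(-1, 0)) = Add(5, 0) = 5)
Function('l')(q, D) = -7 (Function('l')(q, D) = Add(-2, -5) = -7)
Function('S')(F) = -5 (Function('S')(F) = Mul(-1, 5) = -5)
H = -28 (H = Mul(4, -7) = -28)
I = 104
Add(Function('S')(Add(-4, -5)), Mul(H, I)) = Add(-5, Mul(-28, 104)) = Add(-5, -2912) = -2917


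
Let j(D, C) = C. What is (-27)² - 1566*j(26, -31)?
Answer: 49275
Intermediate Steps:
(-27)² - 1566*j(26, -31) = (-27)² - 1566*(-31) = 729 + 48546 = 49275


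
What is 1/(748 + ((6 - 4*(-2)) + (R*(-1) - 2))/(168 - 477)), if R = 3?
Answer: 103/77041 ≈ 0.0013370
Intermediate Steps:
1/(748 + ((6 - 4*(-2)) + (R*(-1) - 2))/(168 - 477)) = 1/(748 + ((6 - 4*(-2)) + (3*(-1) - 2))/(168 - 477)) = 1/(748 + ((6 + 8) + (-3 - 2))/(-309)) = 1/(748 + (14 - 5)*(-1/309)) = 1/(748 + 9*(-1/309)) = 1/(748 - 3/103) = 1/(77041/103) = 103/77041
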